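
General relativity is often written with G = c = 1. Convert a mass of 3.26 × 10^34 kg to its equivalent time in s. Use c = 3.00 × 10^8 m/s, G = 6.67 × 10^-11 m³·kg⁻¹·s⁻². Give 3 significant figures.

Mass → time via G/c³.
3.26 × 10^34 kg × (G/c³) = 0.0805 s

0.0805 s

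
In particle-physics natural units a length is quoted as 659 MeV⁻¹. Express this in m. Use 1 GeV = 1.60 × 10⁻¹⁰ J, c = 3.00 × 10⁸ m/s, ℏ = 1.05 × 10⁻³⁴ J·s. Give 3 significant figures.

A length is [E]⁻¹ in ℏ=c=1; restore one factor of ℏc.
1 GeV⁻¹ → ℏc × (1 GeV in J)⁻¹ = 1.97 × 10⁻¹⁶ m.
Convert the energy scale: 659 MeV⁻¹ = 6.59 × 10⁵ GeV⁻¹.
Result: 6.59 × 10⁵ × 1.97 × 10⁻¹⁶ = 1.30 × 10⁻¹⁰ m.

1.30 × 10⁻¹⁰ m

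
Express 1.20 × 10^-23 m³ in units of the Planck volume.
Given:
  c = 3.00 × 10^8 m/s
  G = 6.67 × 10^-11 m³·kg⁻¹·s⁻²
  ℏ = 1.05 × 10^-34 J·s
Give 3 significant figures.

2.87 × 10^81

Planck volume: V_P = (ℏG/c³)^(3/2) = 4.18 × 10^-105 m³.
1.20 × 10^-23 / 4.18 × 10^-105 = 2.87 × 10^81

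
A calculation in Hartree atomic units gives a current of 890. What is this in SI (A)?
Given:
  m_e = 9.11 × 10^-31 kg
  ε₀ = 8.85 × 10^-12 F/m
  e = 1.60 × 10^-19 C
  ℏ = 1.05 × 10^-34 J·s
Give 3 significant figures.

One atomic unit of electric current: I_au = e E_h/ℏ = m_e e⁵/((4πε₀)²ℏ³) = 6.67 × 10^-3 A.
890 × 6.67 × 10^-3 A = 5.94 A

5.94 A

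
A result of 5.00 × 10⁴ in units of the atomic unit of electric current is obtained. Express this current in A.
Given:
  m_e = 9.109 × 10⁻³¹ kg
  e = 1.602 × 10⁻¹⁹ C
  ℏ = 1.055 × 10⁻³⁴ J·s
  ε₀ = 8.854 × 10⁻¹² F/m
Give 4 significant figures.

330.6 A

One atomic unit of electric current: I_au = e E_h/ℏ = m_e e⁵/((4πε₀)²ℏ³) = 6.612 × 10⁻³ A.
5.00 × 10⁴ × 6.612 × 10⁻³ A = 330.6 A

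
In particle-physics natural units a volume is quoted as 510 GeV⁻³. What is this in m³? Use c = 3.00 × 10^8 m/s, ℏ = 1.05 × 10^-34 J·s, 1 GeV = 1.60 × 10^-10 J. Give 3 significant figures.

Volume is [L]³ = [E]⁻³·(ℏc)³.
1 GeV⁻³ → (ℏc)³ × (1 GeV in J)⁻³ = 7.63 × 10^-48 m³.
Result: 510 × 7.63 × 10^-48 = 3.89 × 10^-45 m³.

3.89 × 10^-45 m³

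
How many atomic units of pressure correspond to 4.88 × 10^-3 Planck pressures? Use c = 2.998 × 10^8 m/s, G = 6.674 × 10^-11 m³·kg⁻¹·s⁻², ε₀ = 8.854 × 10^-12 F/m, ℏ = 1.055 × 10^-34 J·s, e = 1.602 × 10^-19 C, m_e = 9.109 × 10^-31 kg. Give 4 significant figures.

Planck pressure: p_P = c⁷/(ℏG²) = 4.632 × 10^113 Pa
atomic unit of pressure: P_au = E_h/a₀³ = m_e⁴e¹⁰/((4πε₀)⁵ℏ⁸) = 2.929 × 10^13 Pa
4.88 × 10^-3 × 4.632 × 10^113 / 2.929 × 10^13 = 7.717 × 10^97

7.717 × 10^97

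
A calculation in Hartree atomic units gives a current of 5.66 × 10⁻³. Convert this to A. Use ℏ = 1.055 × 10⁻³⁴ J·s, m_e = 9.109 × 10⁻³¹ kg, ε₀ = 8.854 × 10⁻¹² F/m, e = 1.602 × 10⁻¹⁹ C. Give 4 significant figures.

3.742 × 10⁻⁵ A

One atomic unit of electric current: I_au = e E_h/ℏ = m_e e⁵/((4πε₀)²ℏ³) = 6.612 × 10⁻³ A.
5.66 × 10⁻³ × 6.612 × 10⁻³ A = 3.742 × 10⁻⁵ A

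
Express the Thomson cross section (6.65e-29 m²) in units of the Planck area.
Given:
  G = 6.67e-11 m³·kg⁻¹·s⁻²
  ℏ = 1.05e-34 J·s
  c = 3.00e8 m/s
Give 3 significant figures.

Planck area: A_P = ℏG/c³ = 2.59e-70 m².
6.65e-29 / 2.59e-70 = 2.56e41

2.56e41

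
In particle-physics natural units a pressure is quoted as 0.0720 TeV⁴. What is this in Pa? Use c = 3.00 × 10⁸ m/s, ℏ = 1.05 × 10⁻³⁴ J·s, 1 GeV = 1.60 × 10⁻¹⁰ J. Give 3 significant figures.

1.51 × 10⁴⁸ Pa

Pressure is [E]/[L]³ = [E]⁴/(ℏc)³.
1 GeV⁴ → 1/(ℏc)³ × (1 GeV in J)⁴ = 2.10 × 10³⁷ Pa.
Convert the energy scale: 0.0720 TeV⁴ = 7.20 × 10¹⁰ GeV⁴.
Result: 7.20 × 10¹⁰ × 2.10 × 10³⁷ = 1.51 × 10⁴⁸ Pa.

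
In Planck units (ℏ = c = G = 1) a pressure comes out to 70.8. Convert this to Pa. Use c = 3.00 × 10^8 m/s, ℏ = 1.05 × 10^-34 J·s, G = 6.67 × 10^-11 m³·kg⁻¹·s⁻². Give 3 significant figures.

One Planck pressure: p_P = c⁷/(ℏG²) = 4.68 × 10^113 Pa.
70.8 × 4.68 × 10^113 Pa = 3.31 × 10^115 Pa

3.31 × 10^115 Pa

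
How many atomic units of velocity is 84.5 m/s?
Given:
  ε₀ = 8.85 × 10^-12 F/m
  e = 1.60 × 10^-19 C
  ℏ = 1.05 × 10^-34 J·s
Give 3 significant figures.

3.85 × 10^-5

atomic unit of velocity: v_au = e²/(4πε₀ℏ) = 2.19 × 10^6 m/s.
84.5 / 2.19 × 10^6 = 3.85 × 10^-5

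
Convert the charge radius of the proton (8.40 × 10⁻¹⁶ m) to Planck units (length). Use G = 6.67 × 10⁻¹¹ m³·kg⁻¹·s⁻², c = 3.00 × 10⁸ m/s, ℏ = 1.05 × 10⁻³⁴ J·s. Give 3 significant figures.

Planck length: ℓ_P = √(ℏG/c³) = 1.61 × 10⁻³⁵ m.
8.40 × 10⁻¹⁶ / 1.61 × 10⁻³⁵ = 5.22 × 10¹⁹

5.22 × 10¹⁹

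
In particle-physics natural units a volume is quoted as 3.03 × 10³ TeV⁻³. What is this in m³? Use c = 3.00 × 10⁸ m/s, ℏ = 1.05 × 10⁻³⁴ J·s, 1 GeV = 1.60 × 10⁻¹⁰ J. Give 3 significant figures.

Volume is [L]³ = [E]⁻³·(ℏc)³.
1 GeV⁻³ → (ℏc)³ × (1 GeV in J)⁻³ = 7.63 × 10⁻⁴⁸ m³.
Convert the energy scale: 3.03 × 10³ TeV⁻³ = 3.03 × 10⁻⁶ GeV⁻³.
Result: 3.03 × 10⁻⁶ × 7.63 × 10⁻⁴⁸ = 2.31 × 10⁻⁵³ m³.

2.31 × 10⁻⁵³ m³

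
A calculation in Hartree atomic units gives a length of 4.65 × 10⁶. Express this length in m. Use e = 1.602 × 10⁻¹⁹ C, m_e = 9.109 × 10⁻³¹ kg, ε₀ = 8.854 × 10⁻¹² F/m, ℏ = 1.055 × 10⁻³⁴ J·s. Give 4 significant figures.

2.463 × 10⁻⁴ m

One Bohr radius: a₀ = 4πε₀ℏ²/(m_e e²) = 5.297 × 10⁻¹¹ m.
4.65 × 10⁶ × 5.297 × 10⁻¹¹ m = 2.463 × 10⁻⁴ m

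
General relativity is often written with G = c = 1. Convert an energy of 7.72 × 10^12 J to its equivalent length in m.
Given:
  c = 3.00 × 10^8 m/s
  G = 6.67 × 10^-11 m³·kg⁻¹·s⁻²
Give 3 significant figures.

6.36 × 10^-32 m

Energy → length via G/c⁴.
7.72 × 10^12 J × (G/c⁴) = 6.36 × 10^-32 m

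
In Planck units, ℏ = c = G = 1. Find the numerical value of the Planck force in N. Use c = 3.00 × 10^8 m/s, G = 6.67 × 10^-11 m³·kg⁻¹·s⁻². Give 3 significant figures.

Dimensional analysis gives F_P = c⁴/G.
  = 8.10 × 10^33 / 6.67 × 10^-11
  = 1.21 × 10^44 N

1.21 × 10^44 N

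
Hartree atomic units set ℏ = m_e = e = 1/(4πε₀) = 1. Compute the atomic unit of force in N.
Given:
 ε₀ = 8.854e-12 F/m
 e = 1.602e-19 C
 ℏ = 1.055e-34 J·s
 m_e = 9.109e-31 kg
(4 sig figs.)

Dimensional analysis gives F_au = E_h/a₀ = m_e²e⁶/((4πε₀)³ℏ⁴).
E_h = 4.354e-18 J
a₀ = 5.297e-11 m
E_h/a₀ = 8.220e-8 N

8.220e-8 N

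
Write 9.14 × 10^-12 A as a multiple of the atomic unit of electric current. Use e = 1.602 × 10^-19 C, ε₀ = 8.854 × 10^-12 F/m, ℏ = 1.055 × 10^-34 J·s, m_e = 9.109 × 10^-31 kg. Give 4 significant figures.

atomic unit of electric current: I_au = e E_h/ℏ = m_e e⁵/((4πε₀)²ℏ³) = 6.612 × 10^-3 A.
9.14 × 10^-12 / 6.612 × 10^-3 = 1.382 × 10^-9

1.382 × 10^-9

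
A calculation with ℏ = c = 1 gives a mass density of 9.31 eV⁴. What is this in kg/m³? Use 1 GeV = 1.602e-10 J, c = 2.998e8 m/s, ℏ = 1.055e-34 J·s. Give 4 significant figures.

2.156e-15 kg/m³

Mass density is [E]/(c²[L]³) = [E]⁴/(ℏ³c⁵).
1 GeV⁴ → 1/(ℏ³c⁵) × (1 GeV in J)⁴ = 2.316e20 kg/m³.
Convert the energy scale: 9.31 eV⁴ = 9.31e-36 GeV⁴.
Result: 9.31e-36 × 2.316e20 = 2.156e-15 kg/m³.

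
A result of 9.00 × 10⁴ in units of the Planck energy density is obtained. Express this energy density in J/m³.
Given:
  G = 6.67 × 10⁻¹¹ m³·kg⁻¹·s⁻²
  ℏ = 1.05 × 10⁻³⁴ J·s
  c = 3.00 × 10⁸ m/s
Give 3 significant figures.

One Planck energy density: u_P = c⁷/(ℏG²) = 4.68 × 10¹¹³ J/m³.
9.00 × 10⁴ × 4.68 × 10¹¹³ J/m³ = 4.21 × 10¹¹⁸ J/m³

4.21 × 10¹¹⁸ J/m³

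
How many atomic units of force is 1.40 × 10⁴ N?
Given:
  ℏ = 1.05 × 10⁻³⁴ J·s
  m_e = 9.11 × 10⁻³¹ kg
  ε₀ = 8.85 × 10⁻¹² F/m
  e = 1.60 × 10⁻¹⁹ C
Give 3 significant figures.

atomic unit of force: F_au = E_h/a₀ = m_e²e⁶/((4πε₀)³ℏ⁴) = 8.33 × 10⁻⁸ N.
1.40 × 10⁴ / 8.33 × 10⁻⁸ = 1.68 × 10¹¹

1.68 × 10¹¹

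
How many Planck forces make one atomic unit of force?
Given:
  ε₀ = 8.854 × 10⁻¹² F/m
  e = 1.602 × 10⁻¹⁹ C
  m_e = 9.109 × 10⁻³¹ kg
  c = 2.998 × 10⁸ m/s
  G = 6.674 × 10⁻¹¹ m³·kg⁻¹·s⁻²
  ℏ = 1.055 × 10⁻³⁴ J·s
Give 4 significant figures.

atomic unit of force: F_au = E_h/a₀ = m_e²e⁶/((4πε₀)³ℏ⁴) = 8.220 × 10⁻⁸ N
Planck force: F_P = c⁴/G = 1.210 × 10⁴⁴ N
ratio = 8.220 × 10⁻⁸ / 1.210 × 10⁴⁴ = 6.791 × 10⁻⁵²

6.791 × 10⁻⁵²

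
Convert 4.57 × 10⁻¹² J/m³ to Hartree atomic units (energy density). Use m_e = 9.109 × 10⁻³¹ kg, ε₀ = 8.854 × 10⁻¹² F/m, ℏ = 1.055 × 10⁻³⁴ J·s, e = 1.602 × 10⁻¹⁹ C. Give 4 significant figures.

1.560 × 10⁻²⁵

atomic unit of energy density: u_au = E_h/a₀³ = m_e⁴e¹⁰/((4πε₀)⁵ℏ⁸) = 2.929 × 10¹³ J/m³.
4.57 × 10⁻¹² / 2.929 × 10¹³ = 1.560 × 10⁻²⁵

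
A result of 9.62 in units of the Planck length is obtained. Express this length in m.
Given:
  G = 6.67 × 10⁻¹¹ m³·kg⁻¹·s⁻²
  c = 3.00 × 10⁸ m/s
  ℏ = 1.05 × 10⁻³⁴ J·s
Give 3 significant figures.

One Planck length: ℓ_P = √(ℏG/c³) = 1.61 × 10⁻³⁵ m.
9.62 × 1.61 × 10⁻³⁵ m = 1.55 × 10⁻³⁴ m

1.55 × 10⁻³⁴ m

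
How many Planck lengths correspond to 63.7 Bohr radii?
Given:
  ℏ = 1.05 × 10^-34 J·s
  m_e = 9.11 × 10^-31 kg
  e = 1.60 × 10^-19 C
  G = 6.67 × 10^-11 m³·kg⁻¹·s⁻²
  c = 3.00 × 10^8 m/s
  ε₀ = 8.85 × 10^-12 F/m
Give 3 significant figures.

2.08 × 10^26

Bohr radius: a₀ = 4πε₀ℏ²/(m_e e²) = 5.26 × 10^-11 m
Planck length: ℓ_P = √(ℏG/c³) = 1.61 × 10^-35 m
63.7 × 5.26 × 10^-11 / 1.61 × 10^-35 = 2.08 × 10^26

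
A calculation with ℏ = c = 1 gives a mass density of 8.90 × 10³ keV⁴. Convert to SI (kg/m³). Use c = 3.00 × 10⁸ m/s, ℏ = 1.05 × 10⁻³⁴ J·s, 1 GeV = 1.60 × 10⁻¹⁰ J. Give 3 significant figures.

Mass density is [E]/(c²[L]³) = [E]⁴/(ℏ³c⁵).
1 GeV⁴ → 1/(ℏ³c⁵) × (1 GeV in J)⁴ = 2.33 × 10²⁰ kg/m³.
Convert the energy scale: 8.90 × 10³ keV⁴ = 8.90 × 10⁻²¹ GeV⁴.
Result: 8.90 × 10⁻²¹ × 2.33 × 10²⁰ = 2.07 kg/m³.

2.07 kg/m³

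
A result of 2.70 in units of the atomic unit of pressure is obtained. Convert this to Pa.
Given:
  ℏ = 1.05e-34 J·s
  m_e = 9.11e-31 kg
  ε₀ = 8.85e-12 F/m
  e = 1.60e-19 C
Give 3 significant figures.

8.13e13 Pa

One atomic unit of pressure: P_au = E_h/a₀³ = m_e⁴e¹⁰/((4πε₀)⁵ℏ⁸) = 3.01e13 Pa.
2.70 × 3.01e13 Pa = 8.13e13 Pa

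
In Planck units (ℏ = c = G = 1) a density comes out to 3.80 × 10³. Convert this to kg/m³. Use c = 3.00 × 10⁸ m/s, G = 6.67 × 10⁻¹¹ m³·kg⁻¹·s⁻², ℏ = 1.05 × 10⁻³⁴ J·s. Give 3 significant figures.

One Planck density: ρ_P = c⁵/(ℏG²) = 5.20 × 10⁹⁶ kg/m³.
3.80 × 10³ × 5.20 × 10⁹⁶ kg/m³ = 1.98 × 10¹⁰⁰ kg/m³

1.98 × 10¹⁰⁰ kg/m³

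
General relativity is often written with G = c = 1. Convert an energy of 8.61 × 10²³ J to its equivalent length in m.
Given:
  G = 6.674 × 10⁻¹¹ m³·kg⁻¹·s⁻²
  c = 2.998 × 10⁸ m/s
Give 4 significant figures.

7.113 × 10⁻²¹ m

Energy → length via G/c⁴.
8.61 × 10²³ J × (G/c⁴) = 7.113 × 10⁻²¹ m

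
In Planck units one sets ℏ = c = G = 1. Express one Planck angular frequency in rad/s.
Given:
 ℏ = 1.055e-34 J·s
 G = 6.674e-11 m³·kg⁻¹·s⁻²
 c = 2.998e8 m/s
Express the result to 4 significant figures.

1.855e43 rad/s

ω_P = √(c⁵/(ℏG))
  = √(3.440e86)
  = 1.855e43 rad/s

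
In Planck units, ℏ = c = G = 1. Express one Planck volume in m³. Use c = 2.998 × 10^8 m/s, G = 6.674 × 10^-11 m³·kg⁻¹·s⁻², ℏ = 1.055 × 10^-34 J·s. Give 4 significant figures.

4.224 × 10^-105 m³

Dimensional analysis gives V_P = (ℏG/c³)^(3/2).
  = √(1.784 × 10^-209)
  = 4.224 × 10^-105 m³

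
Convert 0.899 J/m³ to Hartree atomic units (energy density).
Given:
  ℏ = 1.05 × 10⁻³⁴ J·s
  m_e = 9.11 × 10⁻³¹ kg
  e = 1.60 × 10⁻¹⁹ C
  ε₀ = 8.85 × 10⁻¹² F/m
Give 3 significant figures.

2.98 × 10⁻¹⁴

atomic unit of energy density: u_au = E_h/a₀³ = m_e⁴e¹⁰/((4πε₀)⁵ℏ⁸) = 3.01 × 10¹³ J/m³.
0.899 / 3.01 × 10¹³ = 2.98 × 10⁻¹⁴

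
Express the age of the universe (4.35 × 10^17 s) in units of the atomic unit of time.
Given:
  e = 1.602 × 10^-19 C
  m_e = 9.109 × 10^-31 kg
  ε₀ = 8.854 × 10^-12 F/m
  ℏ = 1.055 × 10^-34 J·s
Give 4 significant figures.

atomic unit of time: τ_au = (4πε₀)²ℏ³/(m_e e⁴) = 2.423 × 10^-17 s.
4.35 × 10^17 / 2.423 × 10^-17 = 1.795 × 10^34

1.795 × 10^34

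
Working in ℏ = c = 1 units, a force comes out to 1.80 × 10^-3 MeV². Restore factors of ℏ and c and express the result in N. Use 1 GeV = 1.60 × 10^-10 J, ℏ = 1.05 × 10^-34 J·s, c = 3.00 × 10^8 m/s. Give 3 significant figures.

Force is [E]/[L] = [E]²/(ℏc); restore (ℏc)⁻¹.
1 GeV² → 1/(ℏc) × (1 GeV in J)² = 8.13 × 10^5 N.
Convert the energy scale: 1.80 × 10^-3 MeV² = 1.80 × 10^-9 GeV².
Result: 1.80 × 10^-9 × 8.13 × 10^5 = 1.46 × 10^-3 N.

1.46 × 10^-3 N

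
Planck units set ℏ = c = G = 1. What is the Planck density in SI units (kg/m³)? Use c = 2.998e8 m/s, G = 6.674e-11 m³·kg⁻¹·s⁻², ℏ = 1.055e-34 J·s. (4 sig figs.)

From ℏ = c = G = 1 the density scale is ρ_P = c⁵/(ℏG²).
  = 2.422e42 / 4.699e-55
  = 5.154e96 kg/m³

5.154e96 kg/m³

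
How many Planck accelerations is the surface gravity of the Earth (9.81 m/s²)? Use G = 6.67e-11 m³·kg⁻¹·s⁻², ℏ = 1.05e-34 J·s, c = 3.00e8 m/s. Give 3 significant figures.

1.76e-51

Planck acceleration: a_P = √(c⁷/(ℏG)) = 5.59e51 m/s².
9.81 / 5.59e51 = 1.76e-51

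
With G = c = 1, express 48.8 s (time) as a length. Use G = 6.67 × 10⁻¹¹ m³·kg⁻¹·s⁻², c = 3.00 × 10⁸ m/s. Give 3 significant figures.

Time → length via c.
48.8 s × (c) = 1.46 × 10¹⁰ m

1.46 × 10¹⁰ m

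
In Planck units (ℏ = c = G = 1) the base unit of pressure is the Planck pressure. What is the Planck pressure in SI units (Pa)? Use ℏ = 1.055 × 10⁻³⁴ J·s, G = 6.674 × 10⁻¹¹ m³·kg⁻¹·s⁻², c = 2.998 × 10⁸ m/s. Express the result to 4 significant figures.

4.632 × 10¹¹³ Pa

p_P = c⁷/(ℏG²)
  = 2.177 × 10⁵⁹ / 4.699 × 10⁻⁵⁵
  = 4.632 × 10¹¹³ Pa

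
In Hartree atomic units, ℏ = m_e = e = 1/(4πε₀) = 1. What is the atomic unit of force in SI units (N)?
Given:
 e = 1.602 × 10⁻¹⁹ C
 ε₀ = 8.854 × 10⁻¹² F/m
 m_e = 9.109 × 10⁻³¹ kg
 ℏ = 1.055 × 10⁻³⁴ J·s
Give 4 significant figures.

The unique combination of the constants set to 1 with dimensions of force is F_au = E_h/a₀ = m_e²e⁶/((4πε₀)³ℏ⁴).
E_h = 4.354 × 10⁻¹⁸ J
a₀ = 5.297 × 10⁻¹¹ m
E_h/a₀ = 8.220 × 10⁻⁸ N

8.220 × 10⁻⁸ N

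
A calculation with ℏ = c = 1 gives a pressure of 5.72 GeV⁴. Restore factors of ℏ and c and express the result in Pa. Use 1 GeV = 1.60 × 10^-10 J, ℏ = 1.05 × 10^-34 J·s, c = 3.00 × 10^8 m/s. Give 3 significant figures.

1.20 × 10^38 Pa

Pressure is [E]/[L]³ = [E]⁴/(ℏc)³.
1 GeV⁴ → 1/(ℏc)³ × (1 GeV in J)⁴ = 2.10 × 10^37 Pa.
Result: 5.72 × 2.10 × 10^37 = 1.20 × 10^38 Pa.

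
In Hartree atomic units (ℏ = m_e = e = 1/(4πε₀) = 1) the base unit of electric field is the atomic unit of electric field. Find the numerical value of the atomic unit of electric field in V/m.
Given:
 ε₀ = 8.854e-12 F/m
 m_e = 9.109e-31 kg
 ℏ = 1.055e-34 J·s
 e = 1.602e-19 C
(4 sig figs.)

5.131e11 V/m

E_au = E_h/(e a₀) = m_e²e⁵/((4πε₀)³ℏ⁴)
E_h = 4.354e-18 J
a₀ = 5.297e-11 m
E_h/(e·a₀) = 5.131e11 V/m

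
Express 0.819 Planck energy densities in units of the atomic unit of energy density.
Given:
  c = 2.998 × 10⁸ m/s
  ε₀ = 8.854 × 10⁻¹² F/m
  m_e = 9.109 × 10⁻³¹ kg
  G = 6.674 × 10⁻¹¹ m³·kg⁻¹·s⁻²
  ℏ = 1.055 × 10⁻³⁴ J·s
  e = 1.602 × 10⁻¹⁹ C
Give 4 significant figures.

1.295 × 10¹⁰⁰

Planck energy density: u_P = c⁷/(ℏG²) = 4.632 × 10¹¹³ J/m³
atomic unit of energy density: u_au = E_h/a₀³ = m_e⁴e¹⁰/((4πε₀)⁵ℏ⁸) = 2.929 × 10¹³ J/m³
0.819 × 4.632 × 10¹¹³ / 2.929 × 10¹³ = 1.295 × 10¹⁰⁰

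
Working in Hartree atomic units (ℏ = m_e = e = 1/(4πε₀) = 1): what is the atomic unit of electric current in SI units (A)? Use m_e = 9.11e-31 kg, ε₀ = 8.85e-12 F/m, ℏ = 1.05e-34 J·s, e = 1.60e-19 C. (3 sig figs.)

Dimensional analysis gives I_au = e E_h/ℏ = m_e e⁵/((4πε₀)²ℏ³).
E_h = 4.38e-18 J
e·E_h/ℏ = 6.67e-3 A

6.67e-3 A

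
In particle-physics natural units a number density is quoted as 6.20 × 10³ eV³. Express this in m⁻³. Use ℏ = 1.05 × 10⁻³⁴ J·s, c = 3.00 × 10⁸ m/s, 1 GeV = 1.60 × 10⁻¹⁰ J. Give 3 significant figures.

Number density is [L]⁻³ = [E]³/(ℏc)³.
1 GeV³ → 1/(ℏc)³ × (1 GeV in J)³ = 1.31 × 10⁴⁷ m⁻³.
Convert the energy scale: 6.20 × 10³ eV³ = 6.20 × 10⁻²⁴ GeV³.
Result: 6.20 × 10⁻²⁴ × 1.31 × 10⁴⁷ = 8.12 × 10²³ m⁻³.

8.12 × 10²³ m⁻³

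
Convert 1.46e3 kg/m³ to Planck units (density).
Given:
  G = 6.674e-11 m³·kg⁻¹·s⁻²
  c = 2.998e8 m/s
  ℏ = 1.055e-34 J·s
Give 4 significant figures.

Planck density: ρ_P = c⁵/(ℏG²) = 5.154e96 kg/m³.
1.46e3 / 5.154e96 = 2.833e-94

2.833e-94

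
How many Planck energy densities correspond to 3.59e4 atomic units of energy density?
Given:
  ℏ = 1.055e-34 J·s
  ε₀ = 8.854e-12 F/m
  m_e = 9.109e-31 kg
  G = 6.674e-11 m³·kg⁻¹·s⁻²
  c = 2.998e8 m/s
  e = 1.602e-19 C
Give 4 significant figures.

2.270e-96

atomic unit of energy density: u_au = E_h/a₀³ = m_e⁴e¹⁰/((4πε₀)⁵ℏ⁸) = 2.929e13 J/m³
Planck energy density: u_P = c⁷/(ℏG²) = 4.632e113 J/m³
3.59e4 × 2.929e13 / 4.632e113 = 2.270e-96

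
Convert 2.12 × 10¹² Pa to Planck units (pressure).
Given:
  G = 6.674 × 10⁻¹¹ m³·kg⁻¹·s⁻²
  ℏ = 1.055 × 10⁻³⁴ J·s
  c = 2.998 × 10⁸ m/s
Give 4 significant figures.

Planck pressure: p_P = c⁷/(ℏG²) = 4.632 × 10¹¹³ Pa.
2.12 × 10¹² / 4.632 × 10¹¹³ = 4.577 × 10⁻¹⁰²

4.577 × 10⁻¹⁰²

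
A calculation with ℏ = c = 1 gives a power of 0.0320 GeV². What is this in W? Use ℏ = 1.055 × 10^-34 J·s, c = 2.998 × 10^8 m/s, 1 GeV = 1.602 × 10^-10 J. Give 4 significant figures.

Power is [E]/[T] = [E]²/ℏ.
1 GeV² → 1/ℏ × (1 GeV in J)² = 2.433 × 10^14 W.
Result: 0.0320 × 2.433 × 10^14 = 7.784 × 10^12 W.

7.784 × 10^12 W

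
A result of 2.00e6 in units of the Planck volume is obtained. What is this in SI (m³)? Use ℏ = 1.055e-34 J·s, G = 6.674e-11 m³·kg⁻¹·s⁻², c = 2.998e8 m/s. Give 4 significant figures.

8.448e-99 m³

One Planck volume: V_P = (ℏG/c³)^(3/2) = 4.224e-105 m³.
2.00e6 × 4.224e-105 m³ = 8.448e-99 m³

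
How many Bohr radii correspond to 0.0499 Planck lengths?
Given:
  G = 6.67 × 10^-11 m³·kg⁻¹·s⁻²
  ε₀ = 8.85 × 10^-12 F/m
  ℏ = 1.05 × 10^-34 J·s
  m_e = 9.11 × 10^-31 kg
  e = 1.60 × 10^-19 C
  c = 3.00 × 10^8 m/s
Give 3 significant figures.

Planck length: ℓ_P = √(ℏG/c³) = 1.61 × 10^-35 m
Bohr radius: a₀ = 4πε₀ℏ²/(m_e e²) = 5.26 × 10^-11 m
0.0499 × 1.61 × 10^-35 / 5.26 × 10^-11 = 1.53 × 10^-26

1.53 × 10^-26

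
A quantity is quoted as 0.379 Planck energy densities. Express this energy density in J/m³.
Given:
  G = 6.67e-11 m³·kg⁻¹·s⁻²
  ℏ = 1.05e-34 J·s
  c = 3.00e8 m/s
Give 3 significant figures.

One Planck energy density: u_P = c⁷/(ℏG²) = 4.68e113 J/m³.
0.379 × 4.68e113 J/m³ = 1.77e113 J/m³

1.77e113 J/m³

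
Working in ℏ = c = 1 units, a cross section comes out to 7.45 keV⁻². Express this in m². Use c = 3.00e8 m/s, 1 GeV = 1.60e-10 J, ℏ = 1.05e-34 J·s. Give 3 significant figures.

Area is [L]² = [E]⁻²·(ℏc)²; restore (ℏc)².
1 GeV⁻² → (ℏc)² × (1 GeV in J)⁻² = 3.88e-32 m².
Convert the energy scale: 7.45 keV⁻² = 7.45e12 GeV⁻².
Result: 7.45e12 × 3.88e-32 = 2.89e-19 m².

2.89e-19 m²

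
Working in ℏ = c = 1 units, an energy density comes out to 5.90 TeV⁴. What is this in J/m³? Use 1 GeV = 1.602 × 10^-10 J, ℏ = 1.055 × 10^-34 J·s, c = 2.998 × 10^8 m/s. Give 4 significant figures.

1.228 × 10^50 J/m³

[E]/[L]³ = [E]⁴/(ℏc)³; restore (ℏc)⁻³.
1 GeV⁴ → 1/(ℏc)³ × (1 GeV in J)⁴ = 2.082 × 10^37 J/m³.
Convert the energy scale: 5.90 TeV⁴ = 5.90 × 10^12 GeV⁴.
Result: 5.90 × 10^12 × 2.082 × 10^37 = 1.228 × 10^50 J/m³.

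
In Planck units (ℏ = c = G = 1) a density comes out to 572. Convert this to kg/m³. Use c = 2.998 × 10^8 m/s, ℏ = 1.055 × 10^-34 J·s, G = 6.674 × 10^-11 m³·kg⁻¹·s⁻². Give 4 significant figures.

One Planck density: ρ_P = c⁵/(ℏG²) = 5.154 × 10^96 kg/m³.
572 × 5.154 × 10^96 kg/m³ = 2.948 × 10^99 kg/m³

2.948 × 10^99 kg/m³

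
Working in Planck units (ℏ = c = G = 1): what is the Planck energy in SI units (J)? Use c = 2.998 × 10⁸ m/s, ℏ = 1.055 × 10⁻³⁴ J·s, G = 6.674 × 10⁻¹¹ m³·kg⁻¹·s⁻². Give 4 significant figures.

Dimensional analysis gives E_P = √(ℏc⁵/G).
  = √(3.828 × 10¹⁸)
  = 1.957 × 10⁹ J

1.957 × 10⁹ J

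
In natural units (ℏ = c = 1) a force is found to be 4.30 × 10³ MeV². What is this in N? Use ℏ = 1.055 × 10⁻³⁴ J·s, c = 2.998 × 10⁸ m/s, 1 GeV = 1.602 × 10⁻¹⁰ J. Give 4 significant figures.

3.489 × 10³ N

Force is [E]/[L] = [E]²/(ℏc); restore (ℏc)⁻¹.
1 GeV² → 1/(ℏc) × (1 GeV in J)² = 8.114 × 10⁵ N.
Convert the energy scale: 4.30 × 10³ MeV² = 4.30 × 10⁻³ GeV².
Result: 4.30 × 10⁻³ × 8.114 × 10⁵ = 3.489 × 10³ N.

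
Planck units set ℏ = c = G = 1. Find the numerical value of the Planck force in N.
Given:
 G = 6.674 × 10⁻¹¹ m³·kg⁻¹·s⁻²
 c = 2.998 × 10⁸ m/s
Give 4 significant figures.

Dimensional analysis gives F_P = c⁴/G.
  = 8.078 × 10³³ / 6.674 × 10⁻¹¹
  = 1.210 × 10⁴⁴ N

1.210 × 10⁴⁴ N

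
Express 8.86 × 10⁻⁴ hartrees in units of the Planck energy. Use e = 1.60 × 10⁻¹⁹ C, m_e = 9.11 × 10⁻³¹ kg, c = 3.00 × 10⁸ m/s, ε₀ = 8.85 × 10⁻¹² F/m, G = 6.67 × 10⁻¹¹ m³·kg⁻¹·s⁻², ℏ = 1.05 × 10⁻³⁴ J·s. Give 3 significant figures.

1.98 × 10⁻³⁰

hartree: E_h = m_e e⁴/(4πε₀ℏ)² = 4.38 × 10⁻¹⁸ J
Planck energy: E_P = √(ℏc⁵/G) = 1.96 × 10⁹ J
8.86 × 10⁻⁴ × 4.38 × 10⁻¹⁸ / 1.96 × 10⁹ = 1.98 × 10⁻³⁰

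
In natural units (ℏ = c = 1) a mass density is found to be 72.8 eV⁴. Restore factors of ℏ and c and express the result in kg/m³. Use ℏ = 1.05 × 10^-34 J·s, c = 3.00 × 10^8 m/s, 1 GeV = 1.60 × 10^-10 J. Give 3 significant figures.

Mass density is [E]/(c²[L]³) = [E]⁴/(ℏ³c⁵).
1 GeV⁴ → 1/(ℏ³c⁵) × (1 GeV in J)⁴ = 2.33 × 10^20 kg/m³.
Convert the energy scale: 72.8 eV⁴ = 7.28 × 10^-35 GeV⁴.
Result: 7.28 × 10^-35 × 2.33 × 10^20 = 1.70 × 10^-14 kg/m³.

1.70 × 10^-14 kg/m³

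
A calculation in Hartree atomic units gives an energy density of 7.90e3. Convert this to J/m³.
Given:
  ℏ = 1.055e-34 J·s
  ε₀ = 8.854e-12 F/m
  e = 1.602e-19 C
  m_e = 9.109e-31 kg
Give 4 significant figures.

2.314e17 J/m³

One atomic unit of energy density: u_au = E_h/a₀³ = m_e⁴e¹⁰/((4πε₀)⁵ℏ⁸) = 2.929e13 J/m³.
7.90e3 × 2.929e13 J/m³ = 2.314e17 J/m³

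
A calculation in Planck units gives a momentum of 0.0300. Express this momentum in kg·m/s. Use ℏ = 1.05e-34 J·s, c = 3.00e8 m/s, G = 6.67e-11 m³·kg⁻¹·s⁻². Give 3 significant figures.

0.196 kg·m/s

One Planck momentum: p_P = √(ℏc³/G) = 6.52 kg·m/s.
0.0300 × 6.52 kg·m/s = 0.196 kg·m/s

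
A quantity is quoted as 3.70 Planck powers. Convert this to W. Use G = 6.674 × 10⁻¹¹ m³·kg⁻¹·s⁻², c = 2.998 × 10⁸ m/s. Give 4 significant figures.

One Planck power: P_P = c⁵/G = 3.629 × 10⁵² W.
3.70 × 3.629 × 10⁵² W = 1.343 × 10⁵³ W

1.343 × 10⁵³ W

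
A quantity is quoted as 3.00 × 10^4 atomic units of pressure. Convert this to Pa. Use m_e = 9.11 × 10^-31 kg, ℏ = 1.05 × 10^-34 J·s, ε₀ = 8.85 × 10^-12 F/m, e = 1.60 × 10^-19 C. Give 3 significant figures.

One atomic unit of pressure: P_au = E_h/a₀³ = m_e⁴e¹⁰/((4πε₀)⁵ℏ⁸) = 3.01 × 10^13 Pa.
3.00 × 10^4 × 3.01 × 10^13 Pa = 9.04 × 10^17 Pa

9.04 × 10^17 Pa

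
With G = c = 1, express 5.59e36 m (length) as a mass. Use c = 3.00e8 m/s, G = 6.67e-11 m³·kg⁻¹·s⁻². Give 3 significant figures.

Length → mass via c²/G.
5.59e36 m × (c²/G) = 7.54e63 kg

7.54e63 kg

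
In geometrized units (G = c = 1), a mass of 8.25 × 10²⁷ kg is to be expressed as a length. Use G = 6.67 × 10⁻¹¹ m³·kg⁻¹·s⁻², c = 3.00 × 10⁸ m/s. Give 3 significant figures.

In G = c = 1 units mass has dimensions of length; the conversion factor is G/c².
8.25 × 10²⁷ kg × (G/c²) = 6.11 m

6.11 m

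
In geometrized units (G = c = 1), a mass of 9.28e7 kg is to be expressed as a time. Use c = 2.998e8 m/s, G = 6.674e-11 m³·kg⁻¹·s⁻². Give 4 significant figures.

Mass → time via G/c³.
9.28e7 kg × (G/c³) = 2.298e-28 s

2.298e-28 s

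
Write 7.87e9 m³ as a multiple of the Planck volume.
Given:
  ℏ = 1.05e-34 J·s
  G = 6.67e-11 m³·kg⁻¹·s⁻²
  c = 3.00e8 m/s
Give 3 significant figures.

Planck volume: V_P = (ℏG/c³)^(3/2) = 4.18e-105 m³.
7.87e9 / 4.18e-105 = 1.88e114

1.88e114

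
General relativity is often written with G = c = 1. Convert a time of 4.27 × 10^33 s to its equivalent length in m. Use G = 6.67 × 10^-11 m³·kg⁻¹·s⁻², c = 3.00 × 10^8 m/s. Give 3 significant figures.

Time → length via c.
4.27 × 10^33 s × (c) = 1.28 × 10^42 m

1.28 × 10^42 m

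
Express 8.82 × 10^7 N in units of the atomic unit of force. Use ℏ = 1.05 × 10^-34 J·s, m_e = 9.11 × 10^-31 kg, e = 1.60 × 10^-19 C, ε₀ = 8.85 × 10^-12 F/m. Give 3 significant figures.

1.06 × 10^15

atomic unit of force: F_au = E_h/a₀ = m_e²e⁶/((4πε₀)³ℏ⁴) = 8.33 × 10^-8 N.
8.82 × 10^7 / 8.33 × 10^-8 = 1.06 × 10^15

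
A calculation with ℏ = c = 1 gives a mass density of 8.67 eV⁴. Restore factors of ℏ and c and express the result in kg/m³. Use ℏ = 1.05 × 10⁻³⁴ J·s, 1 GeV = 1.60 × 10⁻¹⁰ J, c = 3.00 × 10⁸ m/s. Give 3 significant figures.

2.02 × 10⁻¹⁵ kg/m³

Mass density is [E]/(c²[L]³) = [E]⁴/(ℏ³c⁵).
1 GeV⁴ → 1/(ℏ³c⁵) × (1 GeV in J)⁴ = 2.33 × 10²⁰ kg/m³.
Convert the energy scale: 8.67 eV⁴ = 8.67 × 10⁻³⁶ GeV⁴.
Result: 8.67 × 10⁻³⁶ × 2.33 × 10²⁰ = 2.02 × 10⁻¹⁵ kg/m³.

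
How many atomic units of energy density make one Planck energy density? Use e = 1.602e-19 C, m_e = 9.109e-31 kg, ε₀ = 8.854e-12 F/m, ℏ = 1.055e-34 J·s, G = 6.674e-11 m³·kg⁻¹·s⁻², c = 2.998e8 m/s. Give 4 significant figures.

1.581e100

Planck energy density: u_P = c⁷/(ℏG²) = 4.632e113 J/m³
atomic unit of energy density: u_au = E_h/a₀³ = m_e⁴e¹⁰/((4πε₀)⁵ℏ⁸) = 2.929e13 J/m³
ratio = 4.632e113 / 2.929e13 = 1.581e100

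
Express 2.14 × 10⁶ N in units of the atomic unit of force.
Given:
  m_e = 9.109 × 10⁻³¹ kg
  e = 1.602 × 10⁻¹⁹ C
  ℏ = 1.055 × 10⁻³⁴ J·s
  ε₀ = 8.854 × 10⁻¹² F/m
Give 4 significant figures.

2.603 × 10¹³

atomic unit of force: F_au = E_h/a₀ = m_e²e⁶/((4πε₀)³ℏ⁴) = 8.220 × 10⁻⁸ N.
2.14 × 10⁶ / 8.220 × 10⁻⁸ = 2.603 × 10¹³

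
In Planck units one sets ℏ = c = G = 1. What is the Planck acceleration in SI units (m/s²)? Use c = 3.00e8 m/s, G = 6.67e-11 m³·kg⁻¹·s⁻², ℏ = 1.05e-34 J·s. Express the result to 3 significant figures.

5.59e51 m/s²

a_P = √(c⁷/(ℏG))
  = √(3.12e103)
  = 5.59e51 m/s²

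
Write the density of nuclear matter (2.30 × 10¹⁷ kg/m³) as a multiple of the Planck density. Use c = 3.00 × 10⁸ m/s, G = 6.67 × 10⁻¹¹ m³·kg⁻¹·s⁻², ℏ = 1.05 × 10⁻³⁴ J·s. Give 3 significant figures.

Planck density: ρ_P = c⁵/(ℏG²) = 5.20 × 10⁹⁶ kg/m³.
2.30 × 10¹⁷ / 5.20 × 10⁹⁶ = 4.42 × 10⁻⁸⁰

4.42 × 10⁻⁸⁰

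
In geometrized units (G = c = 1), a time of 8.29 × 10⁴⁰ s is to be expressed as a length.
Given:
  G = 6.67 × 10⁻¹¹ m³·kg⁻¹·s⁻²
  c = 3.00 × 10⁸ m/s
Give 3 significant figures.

Time → length via c.
8.29 × 10⁴⁰ s × (c) = 2.49 × 10⁴⁹ m

2.49 × 10⁴⁹ m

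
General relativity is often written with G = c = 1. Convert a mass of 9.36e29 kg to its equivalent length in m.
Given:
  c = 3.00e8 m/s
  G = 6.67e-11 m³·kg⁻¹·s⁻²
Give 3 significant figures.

In G = c = 1 units mass has dimensions of length; the conversion factor is G/c².
9.36e29 kg × (G/c²) = 694 m

694 m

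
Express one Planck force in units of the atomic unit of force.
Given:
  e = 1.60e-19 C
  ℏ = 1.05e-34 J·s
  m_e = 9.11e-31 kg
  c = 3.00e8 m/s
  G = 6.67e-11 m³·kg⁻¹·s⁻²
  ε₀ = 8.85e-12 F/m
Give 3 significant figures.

Planck force: F_P = c⁴/G = 1.21e44 N
atomic unit of force: F_au = E_h/a₀ = m_e²e⁶/((4πε₀)³ℏ⁴) = 8.33e-8 N
ratio = 1.21e44 / 8.33e-8 = 1.46e51

1.46e51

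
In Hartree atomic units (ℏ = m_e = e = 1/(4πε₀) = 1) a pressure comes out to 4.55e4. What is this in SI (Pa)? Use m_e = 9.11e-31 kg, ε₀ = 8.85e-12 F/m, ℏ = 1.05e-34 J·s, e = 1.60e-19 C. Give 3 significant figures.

One atomic unit of pressure: P_au = E_h/a₀³ = m_e⁴e¹⁰/((4πε₀)⁵ℏ⁸) = 3.01e13 Pa.
4.55e4 × 3.01e13 Pa = 1.37e18 Pa

1.37e18 Pa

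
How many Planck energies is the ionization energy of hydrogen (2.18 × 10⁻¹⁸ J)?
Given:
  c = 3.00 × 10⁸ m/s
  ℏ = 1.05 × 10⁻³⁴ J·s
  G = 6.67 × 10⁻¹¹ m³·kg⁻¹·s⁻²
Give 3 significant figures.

1.11 × 10⁻²⁷

Planck energy: E_P = √(ℏc⁵/G) = 1.96 × 10⁹ J.
2.18 × 10⁻¹⁸ / 1.96 × 10⁹ = 1.11 × 10⁻²⁷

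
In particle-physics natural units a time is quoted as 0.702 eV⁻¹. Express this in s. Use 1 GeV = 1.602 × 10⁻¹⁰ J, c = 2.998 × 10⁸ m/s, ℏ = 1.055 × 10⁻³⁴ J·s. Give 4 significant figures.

4.623 × 10⁻¹⁶ s

A time is [E]⁻¹ in ℏ=c=1; restore one factor of ℏ.
1 GeV⁻¹ → ℏ × (1 GeV in J)⁻¹ = 6.586 × 10⁻²⁵ s.
Convert the energy scale: 0.702 eV⁻¹ = 7.02 × 10⁸ GeV⁻¹.
Result: 7.02 × 10⁸ × 6.586 × 10⁻²⁵ = 4.623 × 10⁻¹⁶ s.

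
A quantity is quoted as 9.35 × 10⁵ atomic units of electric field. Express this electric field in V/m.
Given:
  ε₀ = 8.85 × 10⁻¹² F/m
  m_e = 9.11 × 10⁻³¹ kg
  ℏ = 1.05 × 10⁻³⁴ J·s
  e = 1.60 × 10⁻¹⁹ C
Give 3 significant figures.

4.87 × 10¹⁷ V/m

One atomic unit of electric field: E_au = E_h/(e a₀) = m_e²e⁵/((4πε₀)³ℏ⁴) = 5.20 × 10¹¹ V/m.
9.35 × 10⁵ × 5.20 × 10¹¹ V/m = 4.87 × 10¹⁷ V/m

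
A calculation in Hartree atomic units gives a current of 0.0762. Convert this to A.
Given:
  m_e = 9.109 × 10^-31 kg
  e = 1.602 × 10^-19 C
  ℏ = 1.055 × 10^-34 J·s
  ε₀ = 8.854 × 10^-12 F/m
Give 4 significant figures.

One atomic unit of electric current: I_au = e E_h/ℏ = m_e e⁵/((4πε₀)²ℏ³) = 6.612 × 10^-3 A.
0.0762 × 6.612 × 10^-3 A = 5.038 × 10^-4 A

5.038 × 10^-4 A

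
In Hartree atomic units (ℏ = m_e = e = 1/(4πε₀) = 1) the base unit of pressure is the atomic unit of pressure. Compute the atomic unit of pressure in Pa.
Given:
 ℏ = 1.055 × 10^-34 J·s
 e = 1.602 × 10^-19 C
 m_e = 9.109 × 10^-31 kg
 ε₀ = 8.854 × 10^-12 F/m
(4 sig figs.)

P_au = E_h/a₀³ = m_e⁴e¹⁰/((4πε₀)⁵ℏ⁸)
E_h = 4.354 × 10^-18 J
a₀ = 5.297 × 10^-11 m
E_h/a₀³ = 2.929 × 10^13 Pa

2.929 × 10^13 Pa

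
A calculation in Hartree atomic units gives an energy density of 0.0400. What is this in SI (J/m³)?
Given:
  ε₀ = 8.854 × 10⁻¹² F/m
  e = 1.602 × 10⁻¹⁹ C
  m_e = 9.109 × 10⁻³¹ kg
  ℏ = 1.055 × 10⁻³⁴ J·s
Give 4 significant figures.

One atomic unit of energy density: u_au = E_h/a₀³ = m_e⁴e¹⁰/((4πε₀)⁵ℏ⁸) = 2.929 × 10¹³ J/m³.
0.0400 × 2.929 × 10¹³ J/m³ = 1.172 × 10¹² J/m³

1.172 × 10¹² J/m³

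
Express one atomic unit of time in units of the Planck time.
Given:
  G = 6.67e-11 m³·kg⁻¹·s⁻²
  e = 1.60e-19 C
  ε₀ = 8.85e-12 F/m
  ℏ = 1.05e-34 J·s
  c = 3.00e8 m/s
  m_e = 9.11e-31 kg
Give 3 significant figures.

atomic unit of time: τ_au = (4πε₀)²ℏ³/(m_e e⁴) = 2.40e-17 s
Planck time: t_P = √(ℏG/c⁵) = 5.37e-44 s
ratio = 2.40e-17 / 5.37e-44 = 4.47e26

4.47e26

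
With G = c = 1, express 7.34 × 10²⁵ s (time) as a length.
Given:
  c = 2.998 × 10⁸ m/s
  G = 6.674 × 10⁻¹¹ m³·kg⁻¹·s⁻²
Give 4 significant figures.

2.201 × 10³⁴ m

Time → length via c.
7.34 × 10²⁵ s × (c) = 2.201 × 10³⁴ m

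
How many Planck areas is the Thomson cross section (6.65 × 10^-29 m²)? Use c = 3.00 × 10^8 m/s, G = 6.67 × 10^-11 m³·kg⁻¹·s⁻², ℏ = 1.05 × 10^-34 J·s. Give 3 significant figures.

Planck area: A_P = ℏG/c³ = 2.59 × 10^-70 m².
6.65 × 10^-29 / 2.59 × 10^-70 = 2.56 × 10^41

2.56 × 10^41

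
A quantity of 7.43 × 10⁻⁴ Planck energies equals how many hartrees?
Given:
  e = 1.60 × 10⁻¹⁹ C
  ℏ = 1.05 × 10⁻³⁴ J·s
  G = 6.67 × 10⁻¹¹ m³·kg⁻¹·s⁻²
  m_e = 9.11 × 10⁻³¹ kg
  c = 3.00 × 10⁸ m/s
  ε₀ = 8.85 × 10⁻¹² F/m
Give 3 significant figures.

3.32 × 10²³

Planck energy: E_P = √(ℏc⁵/G) = 1.96 × 10⁹ J
hartree: E_h = m_e e⁴/(4πε₀ℏ)² = 4.38 × 10⁻¹⁸ J
7.43 × 10⁻⁴ × 1.96 × 10⁹ / 4.38 × 10⁻¹⁸ = 3.32 × 10²³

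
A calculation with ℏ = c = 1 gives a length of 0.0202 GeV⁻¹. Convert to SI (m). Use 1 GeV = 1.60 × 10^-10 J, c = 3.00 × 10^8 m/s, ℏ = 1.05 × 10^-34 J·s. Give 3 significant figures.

3.98 × 10^-18 m

A length is [E]⁻¹ in ℏ=c=1; restore one factor of ℏc.
1 GeV⁻¹ → ℏc × (1 GeV in J)⁻¹ = 1.97 × 10^-16 m.
Result: 0.0202 × 1.97 × 10^-16 = 3.98 × 10^-18 m.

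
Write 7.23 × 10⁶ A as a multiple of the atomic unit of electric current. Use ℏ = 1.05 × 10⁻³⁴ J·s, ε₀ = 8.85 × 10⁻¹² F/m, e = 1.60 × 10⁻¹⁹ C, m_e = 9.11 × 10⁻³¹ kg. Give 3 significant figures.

atomic unit of electric current: I_au = e E_h/ℏ = m_e e⁵/((4πε₀)²ℏ³) = 6.67 × 10⁻³ A.
7.23 × 10⁶ / 6.67 × 10⁻³ = 1.08 × 10⁹

1.08 × 10⁹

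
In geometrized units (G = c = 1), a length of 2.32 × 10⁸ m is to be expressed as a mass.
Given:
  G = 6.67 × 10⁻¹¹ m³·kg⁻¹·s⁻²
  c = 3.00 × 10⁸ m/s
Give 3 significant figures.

3.13 × 10³⁵ kg

Length → mass via c²/G.
2.32 × 10⁸ m × (c²/G) = 3.13 × 10³⁵ kg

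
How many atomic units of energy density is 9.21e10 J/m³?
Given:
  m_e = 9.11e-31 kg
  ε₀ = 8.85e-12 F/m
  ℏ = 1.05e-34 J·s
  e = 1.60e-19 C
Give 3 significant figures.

3.06e-3

atomic unit of energy density: u_au = E_h/a₀³ = m_e⁴e¹⁰/((4πε₀)⁵ℏ⁸) = 3.01e13 J/m³.
9.21e10 / 3.01e13 = 3.06e-3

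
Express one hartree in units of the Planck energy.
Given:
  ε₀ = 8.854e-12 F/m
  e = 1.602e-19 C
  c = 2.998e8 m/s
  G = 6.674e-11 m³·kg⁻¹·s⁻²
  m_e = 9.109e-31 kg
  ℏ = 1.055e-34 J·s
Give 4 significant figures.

hartree: E_h = m_e e⁴/(4πε₀ℏ)² = 4.354e-18 J
Planck energy: E_P = √(ℏc⁵/G) = 1.957e9 J
ratio = 4.354e-18 / 1.957e9 = 2.225e-27

2.225e-27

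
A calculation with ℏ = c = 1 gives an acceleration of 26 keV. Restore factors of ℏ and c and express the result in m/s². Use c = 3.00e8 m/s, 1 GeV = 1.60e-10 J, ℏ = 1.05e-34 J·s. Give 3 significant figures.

Acceleration is [L]/[T]² = c·[E]/ℏ.
1 GeV → c/ℏ × (1 GeV in J) = 4.57e32 m/s².
Convert the energy scale: 26 keV = 2.60e-5 GeV.
Result: 2.60e-5 × 4.57e32 = 1.19e28 m/s².

1.19e28 m/s²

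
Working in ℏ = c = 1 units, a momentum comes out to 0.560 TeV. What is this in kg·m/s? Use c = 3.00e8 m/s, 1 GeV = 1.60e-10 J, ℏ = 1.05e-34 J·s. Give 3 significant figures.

Momentum is [E]/c; divide by c.
1 GeV → 1/c × (1 GeV in J) = 5.33e-19 kg·m/s.
Convert the energy scale: 0.560 TeV = 560 GeV.
Result: 560 × 5.33e-19 = 2.99e-16 kg·m/s.

2.99e-16 kg·m/s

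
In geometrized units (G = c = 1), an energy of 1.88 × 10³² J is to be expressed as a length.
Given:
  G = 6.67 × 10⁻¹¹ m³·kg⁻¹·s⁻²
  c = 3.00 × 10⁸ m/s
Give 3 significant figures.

1.55 × 10⁻¹² m

Energy → length via G/c⁴.
1.88 × 10³² J × (G/c⁴) = 1.55 × 10⁻¹² m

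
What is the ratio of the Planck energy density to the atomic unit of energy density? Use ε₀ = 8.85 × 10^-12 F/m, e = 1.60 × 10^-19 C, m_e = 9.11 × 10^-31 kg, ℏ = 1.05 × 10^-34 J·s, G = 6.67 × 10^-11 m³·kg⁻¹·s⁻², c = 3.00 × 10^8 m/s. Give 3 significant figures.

1.55 × 10^100

Planck energy density: u_P = c⁷/(ℏG²) = 4.68 × 10^113 J/m³
atomic unit of energy density: u_au = E_h/a₀³ = m_e⁴e¹⁰/((4πε₀)⁵ℏ⁸) = 3.01 × 10^13 J/m³
ratio = 4.68 × 10^113 / 3.01 × 10^13 = 1.55 × 10^100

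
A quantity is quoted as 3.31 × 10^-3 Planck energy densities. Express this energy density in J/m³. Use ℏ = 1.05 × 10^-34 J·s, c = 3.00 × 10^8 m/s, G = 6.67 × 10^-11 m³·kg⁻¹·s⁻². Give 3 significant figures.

One Planck energy density: u_P = c⁷/(ℏG²) = 4.68 × 10^113 J/m³.
3.31 × 10^-3 × 4.68 × 10^113 J/m³ = 1.55 × 10^111 J/m³

1.55 × 10^111 J/m³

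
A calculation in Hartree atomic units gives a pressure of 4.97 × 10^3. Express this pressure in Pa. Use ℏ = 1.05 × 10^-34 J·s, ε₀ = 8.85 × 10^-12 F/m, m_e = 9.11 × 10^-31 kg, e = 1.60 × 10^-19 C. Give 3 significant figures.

One atomic unit of pressure: P_au = E_h/a₀³ = m_e⁴e¹⁰/((4πε₀)⁵ℏ⁸) = 3.01 × 10^13 Pa.
4.97 × 10^3 × 3.01 × 10^13 Pa = 1.50 × 10^17 Pa

1.50 × 10^17 Pa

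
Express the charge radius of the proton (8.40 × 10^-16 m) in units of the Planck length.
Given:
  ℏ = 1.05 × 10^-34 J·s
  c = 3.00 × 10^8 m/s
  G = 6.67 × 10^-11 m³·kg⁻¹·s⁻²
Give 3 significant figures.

Planck length: ℓ_P = √(ℏG/c³) = 1.61 × 10^-35 m.
8.40 × 10^-16 / 1.61 × 10^-35 = 5.22 × 10^19

5.22 × 10^19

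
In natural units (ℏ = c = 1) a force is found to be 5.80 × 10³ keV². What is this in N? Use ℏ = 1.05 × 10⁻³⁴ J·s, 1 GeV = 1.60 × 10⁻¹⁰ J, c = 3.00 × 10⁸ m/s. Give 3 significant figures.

Force is [E]/[L] = [E]²/(ℏc); restore (ℏc)⁻¹.
1 GeV² → 1/(ℏc) × (1 GeV in J)² = 8.13 × 10⁵ N.
Convert the energy scale: 5.80 × 10³ keV² = 5.80 × 10⁻⁹ GeV².
Result: 5.80 × 10⁻⁹ × 8.13 × 10⁵ = 4.71 × 10⁻³ N.

4.71 × 10⁻³ N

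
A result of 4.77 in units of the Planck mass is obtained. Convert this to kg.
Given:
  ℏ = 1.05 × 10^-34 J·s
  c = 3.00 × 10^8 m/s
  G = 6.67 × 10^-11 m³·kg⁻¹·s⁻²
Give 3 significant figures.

1.04 × 10^-7 kg

One Planck mass: m_P = √(ℏc/G) = 2.17 × 10^-8 kg.
4.77 × 2.17 × 10^-8 kg = 1.04 × 10^-7 kg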